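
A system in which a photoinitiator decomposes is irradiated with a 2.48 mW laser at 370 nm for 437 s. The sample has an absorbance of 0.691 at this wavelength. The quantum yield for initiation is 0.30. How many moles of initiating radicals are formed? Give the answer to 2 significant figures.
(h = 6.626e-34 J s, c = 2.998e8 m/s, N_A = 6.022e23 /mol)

8.0e-7 mol

Photon energy at 370 nm: hc/λ = (6.626e-34)(2.998e8)/(370e-9) = 5.369e-19 J.
Energy delivered: (2.48 mW)(437 s) = 1.084 J.
Photons incident: 1.084 / 5.369e-19 = 2.019e18, i.e. 2.019e18/6.022e23 = 3.353e-6 mol.
Fraction absorbed: 1 − 10^(−0.691) = 0.7963.
Photons absorbed: 0.7963 × 3.353e-6 = 2.670e-6 mol.
Product: Φ × n_abs = 0.30 × 2.670e-6 = 8.010e-7 mol.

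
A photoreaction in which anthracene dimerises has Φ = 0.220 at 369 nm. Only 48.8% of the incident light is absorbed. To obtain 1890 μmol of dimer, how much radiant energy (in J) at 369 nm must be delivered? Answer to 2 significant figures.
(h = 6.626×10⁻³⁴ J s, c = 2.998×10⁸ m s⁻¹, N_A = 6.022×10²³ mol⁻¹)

5700 J

Product: 1890 μmol = 0.00189 mol.
Photons that must be absorbed: 0.00189 / 0.220 = 0.008591 mol.
Incident photons needed: 0.008591 / 0.488 = 0.01760 mol.
Photon energy: hc/λ = 5.383×10⁻¹⁹ J; per mole, 3.242×10⁵ J mol⁻¹.
Energy required: 0.01760 × 3.242×10⁵ = 5700 J.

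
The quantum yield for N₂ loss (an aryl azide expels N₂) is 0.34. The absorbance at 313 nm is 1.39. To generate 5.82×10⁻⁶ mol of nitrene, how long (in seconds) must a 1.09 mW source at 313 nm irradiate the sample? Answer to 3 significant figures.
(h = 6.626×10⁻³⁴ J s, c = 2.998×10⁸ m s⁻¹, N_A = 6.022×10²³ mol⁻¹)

Photons that must be absorbed: 5.82×10⁻⁶ / 0.34 = 1.712×10⁻⁵ mol.
Fraction absorbed: 1 − 10^(−1.39) = 0.9593.
Incident photons needed: 1.712×10⁻⁵ / 0.9593 = 1.785×10⁻⁵ mol.
Photon energy: hc/λ = 6.347×10⁻¹⁹ J; per mole, 3.822×10⁵ J mol⁻¹.
Energy required: 1.785×10⁻⁵ × 3.822×10⁵ = 6.822 J.
Time: 6.822 J / 0.00109 W = 6260 s.

t ≈ 6260 s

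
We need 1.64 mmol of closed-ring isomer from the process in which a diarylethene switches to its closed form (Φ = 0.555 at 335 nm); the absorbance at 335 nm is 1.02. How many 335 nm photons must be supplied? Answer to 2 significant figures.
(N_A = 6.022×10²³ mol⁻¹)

Product: 1.64 mmol = 0.00164 mol.
Photons that must be absorbed: 0.00164 / 0.555 = 0.002955 mol.
Fraction absorbed: 1 − 10^(−1.02) = 0.9045.
Incident photons needed: 0.002955 / 0.9045 = 0.003267 mol.
Photon count: 0.003267 × 6.022×10²³ = 2.0×10²¹.

2.0×10²¹ photons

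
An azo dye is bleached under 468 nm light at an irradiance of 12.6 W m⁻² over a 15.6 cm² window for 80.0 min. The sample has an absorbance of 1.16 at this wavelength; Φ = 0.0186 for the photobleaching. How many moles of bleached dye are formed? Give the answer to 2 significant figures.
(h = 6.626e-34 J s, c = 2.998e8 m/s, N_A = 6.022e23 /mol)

6.4e-6 mol

Photon energy at 468 nm: hc/λ = (6.626e-34)(2.998e8)/(468e-9) = 4.245e-19 J.
Energy delivered: (12.6 W m⁻²)(15.6e-4 m²)(4800 s) = 94.35 J.
Photons incident: 94.35 / 4.245e-19 = 2.223e20, i.e. 2.223e20/6.022e23 = 3.691e-4 mol.
Fraction absorbed: 1 − 10^(−1.16) = 0.9308.
Photons absorbed: 0.9308 × 3.691e-4 = 3.436e-4 mol.
Product: Φ × n_abs = 0.0186 × 3.436e-4 = 6.391e-6 mol.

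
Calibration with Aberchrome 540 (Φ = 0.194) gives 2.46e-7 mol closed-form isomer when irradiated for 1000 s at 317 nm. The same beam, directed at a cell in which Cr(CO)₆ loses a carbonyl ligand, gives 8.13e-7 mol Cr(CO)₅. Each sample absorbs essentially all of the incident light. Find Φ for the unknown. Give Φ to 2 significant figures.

Photons absorbed by the actinometer: 2.46e-7 / 0.194 = 1.268e-6 mol.
Φ(unknown) = 8.13e-7 / 1.268e-6 = 0.64.

Φ = 0.64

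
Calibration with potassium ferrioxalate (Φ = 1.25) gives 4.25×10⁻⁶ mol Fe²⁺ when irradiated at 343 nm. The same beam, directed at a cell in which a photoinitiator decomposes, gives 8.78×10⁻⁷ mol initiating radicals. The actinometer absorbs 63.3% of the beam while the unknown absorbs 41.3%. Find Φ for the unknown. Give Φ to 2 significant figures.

Φ = 0.40

Photons absorbed by the actinometer: 4.25×10⁻⁶ / 1.25 = 3.400×10⁻⁶ mol.
Incident flux: 3.400×10⁻⁶ / 0.633 = 5.371×10⁻⁶ einstein.
Absorbed by unknown: 0.413 × 5.371×10⁻⁶ = 2.218×10⁻⁶ mol.
Φ(unknown) = 8.78×10⁻⁷ / 2.218×10⁻⁶ = 0.40.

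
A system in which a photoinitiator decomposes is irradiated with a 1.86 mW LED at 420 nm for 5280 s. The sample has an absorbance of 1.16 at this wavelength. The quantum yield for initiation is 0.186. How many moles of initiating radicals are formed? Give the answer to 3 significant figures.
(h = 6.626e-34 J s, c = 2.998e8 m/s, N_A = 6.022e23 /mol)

Photon energy at 420 nm: hc/λ = (6.626e-34)(2.998e8)/(420e-9) = 4.730e-19 J.
Energy delivered: (1.86 mW)(5280 s) = 9.821 J.
Photons incident: 9.821 / 4.730e-19 = 2.076e19, i.e. 2.076e19/6.022e23 = 3.447e-5 mol.
Fraction absorbed: 1 − 10^(−1.16) = 0.9308.
Photons absorbed: 0.9308 × 3.447e-5 = 3.208e-5 mol.
Product: Φ × n_abs = 0.186 × 3.208e-5 = 5.967e-6 mol.

5.97e-6 mol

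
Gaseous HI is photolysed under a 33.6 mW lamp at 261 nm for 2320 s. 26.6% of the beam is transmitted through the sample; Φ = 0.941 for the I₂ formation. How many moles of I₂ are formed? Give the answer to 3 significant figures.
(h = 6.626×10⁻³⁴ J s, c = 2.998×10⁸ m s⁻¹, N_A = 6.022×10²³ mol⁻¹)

Photon energy at 261 nm: hc/λ = (6.626×10⁻³⁴)(2.998×10⁸)/(261×10⁻⁹) = 7.611×10⁻¹⁹ J.
Energy delivered: (33.6 mW)(2320 s) = 77.95 J.
Photons incident: 77.95 / 7.611×10⁻¹⁹ = 1.024×10²⁰, i.e. 1.024×10²⁰/6.022×10²³ = 1.700×10⁻⁴ mol.
Fraction absorbed: 1 − 26.6/100 = 0.7340.
Photons absorbed: 0.7340 × 1.700×10⁻⁴ = 1.248×10⁻⁴ mol.
Product: Φ × n_abs = 0.941 × 1.248×10⁻⁴ = 1.174×10⁻⁴ mol.

1.17×10⁻⁴ mol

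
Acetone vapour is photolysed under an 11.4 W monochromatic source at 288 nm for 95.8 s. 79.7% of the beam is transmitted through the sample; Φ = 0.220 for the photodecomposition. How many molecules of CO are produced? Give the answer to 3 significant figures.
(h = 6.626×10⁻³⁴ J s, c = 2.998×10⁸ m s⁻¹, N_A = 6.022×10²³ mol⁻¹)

Photon energy at 288 nm: hc/λ = (6.626×10⁻³⁴)(2.998×10⁸)/(288×10⁻⁹) = 6.897×10⁻¹⁹ J.
Energy delivered: (11.4 W)(95.8 s) = 1092 J.
Photons incident: 1092 / 6.897×10⁻¹⁹ = 1.583×10²¹, i.e. 1.583×10²¹/6.022×10²³ = 0.002629 mol.
Fraction absorbed: 1 − 79.7/100 = 0.2030.
Photons absorbed: 0.2030 × 0.002629 = 5.337×10⁻⁴ mol.
Product: Φ × n_abs = 0.220 × 5.337×10⁻⁴ = 1.174×10⁻⁴ mol.
As a count: 1.174×10⁻⁴ × 6.022×10²³ = 7.07×10¹⁹.

7.07×10¹⁹ molecules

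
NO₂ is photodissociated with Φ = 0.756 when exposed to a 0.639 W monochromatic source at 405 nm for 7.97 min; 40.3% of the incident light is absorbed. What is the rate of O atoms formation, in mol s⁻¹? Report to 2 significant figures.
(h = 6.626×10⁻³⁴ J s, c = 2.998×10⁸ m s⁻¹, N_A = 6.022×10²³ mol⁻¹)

Photon energy at 405 nm: hc/λ = (6.626×10⁻³⁴)(2.998×10⁸)/(405×10⁻⁹) = 4.905×10⁻¹⁹ J.
Energy delivered: (0.639 W)(478.2 s) = 305.6 J.
Photons incident: 305.6 / 4.905×10⁻¹⁹ = 6.230×10²⁰, i.e. 6.230×10²⁰/6.022×10²³ = 0.001035 mol.
Photons absorbed: 0.403 × 0.001035 = 4.171×10⁻⁴ mol.
Product formed: 0.756 × 4.171×10⁻⁴ = 3.153×10⁻⁴ mol.
Rate: 3.153×10⁻⁴ / 478.2 s = 6.6×10⁻⁷ mol s⁻¹.

6.6×10⁻⁷ mol s⁻¹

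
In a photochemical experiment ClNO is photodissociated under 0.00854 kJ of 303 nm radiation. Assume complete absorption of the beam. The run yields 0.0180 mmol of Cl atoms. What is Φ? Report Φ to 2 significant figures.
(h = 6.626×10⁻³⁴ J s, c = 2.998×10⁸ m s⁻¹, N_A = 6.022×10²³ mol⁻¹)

Φ = 0.83

Product: 0.0180 mmol = 1.80×10⁻⁵ mol.
Photon energy at 303 nm: hc/λ = (6.626×10⁻³⁴)(2.998×10⁸)/(303×10⁻⁹) = 6.556×10⁻¹⁹ J.
Incident energy: 0.00854 kJ = 8.54 J.
Photons incident: 8.54 / 6.556×10⁻¹⁹ = 1.303×10¹⁹, i.e. 1.303×10¹⁹/6.022×10²³ = 2.164×10⁻⁵ mol.
Φ = 1.80×10⁻⁵ mol / 2.164×10⁻⁵ mol photons = 0.83.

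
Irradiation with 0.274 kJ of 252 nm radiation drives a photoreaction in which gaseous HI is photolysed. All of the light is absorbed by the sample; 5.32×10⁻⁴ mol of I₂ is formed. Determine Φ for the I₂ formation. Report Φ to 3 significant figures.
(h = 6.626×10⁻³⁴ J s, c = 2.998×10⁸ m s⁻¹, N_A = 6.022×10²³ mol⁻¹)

Photon energy at 252 nm: hc/λ = (6.626×10⁻³⁴)(2.998×10⁸)/(252×10⁻⁹) = 7.883×10⁻¹⁹ J.
Incident energy: 0.274 kJ = 274 J.
Photons incident: 274 / 7.883×10⁻¹⁹ = 3.476×10²⁰, i.e. 3.476×10²⁰/6.022×10²³ = 5.772×10⁻⁴ mol.
Φ = 5.32×10⁻⁴ mol / 5.772×10⁻⁴ mol photons = 0.922.

Φ = 0.922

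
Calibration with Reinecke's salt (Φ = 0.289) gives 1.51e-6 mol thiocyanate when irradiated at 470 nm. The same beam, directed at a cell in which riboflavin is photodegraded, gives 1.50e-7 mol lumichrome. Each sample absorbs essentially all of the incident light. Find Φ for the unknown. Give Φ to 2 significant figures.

Photons absorbed by the actinometer: 1.51e-6 / 0.289 = 5.225e-6 mol.
Φ(unknown) = 1.50e-7 / 5.225e-6 = 0.029.

Φ = 0.029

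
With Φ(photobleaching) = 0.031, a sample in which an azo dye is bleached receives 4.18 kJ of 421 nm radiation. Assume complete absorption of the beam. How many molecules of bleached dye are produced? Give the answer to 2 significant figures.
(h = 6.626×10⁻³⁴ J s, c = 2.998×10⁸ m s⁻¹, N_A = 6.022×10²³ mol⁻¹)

Photon energy at 421 nm: hc/λ = (6.626×10⁻³⁴)(2.998×10⁸)/(421×10⁻⁹) = 4.718×10⁻¹⁹ J.
Incident energy: 4.18 kJ = 4180 J.
Photons incident: 4180 / 4.718×10⁻¹⁹ = 8.860×10²¹, i.e. 8.860×10²¹/6.022×10²³ = 0.01471 mol.
Product: Φ × n_abs = 0.031 × 0.01471 = 4.560×10⁻⁴ mol.
As a count: 4.560×10⁻⁴ × 6.022×10²³ = 2.7×10²⁰.

2.7×10²⁰ molecules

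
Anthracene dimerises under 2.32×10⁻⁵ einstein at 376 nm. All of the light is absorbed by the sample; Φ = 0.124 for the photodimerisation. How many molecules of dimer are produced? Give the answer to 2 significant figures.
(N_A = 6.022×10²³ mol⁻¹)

Product: Φ × n_abs = 0.124 × 2.32×10⁻⁵ = 2.877×10⁻⁶ mol.
As a count: 2.877×10⁻⁶ × 6.022×10²³ = 1.7×10¹⁸.

1.7×10¹⁸ molecules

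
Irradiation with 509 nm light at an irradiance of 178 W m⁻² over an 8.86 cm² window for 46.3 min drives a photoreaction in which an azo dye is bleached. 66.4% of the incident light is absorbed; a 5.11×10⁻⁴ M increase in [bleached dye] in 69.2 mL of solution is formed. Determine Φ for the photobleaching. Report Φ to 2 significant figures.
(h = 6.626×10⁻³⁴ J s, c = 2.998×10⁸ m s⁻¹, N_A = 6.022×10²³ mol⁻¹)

Product: (5.11×10⁻⁴ M)(0.0692 L) = 3.536×10⁻⁵ mol.
Photon energy at 509 nm: hc/λ = (6.626×10⁻³⁴)(2.998×10⁸)/(509×10⁻⁹) = 3.903×10⁻¹⁹ J.
Energy delivered: (178 W m⁻²)(8.86×10⁻⁴ m²)(2778 s) = 438.1 J.
Photons incident: 438.1 / 3.903×10⁻¹⁹ = 1.122×10²¹, i.e. 1.122×10²¹/6.022×10²³ = 0.001863 mol.
Photons absorbed: 0.664 × 0.001863 = 0.001237 mol.
Φ = 3.536×10⁻⁵ mol / 0.001237 mol photons = 0.029.

Φ = 0.029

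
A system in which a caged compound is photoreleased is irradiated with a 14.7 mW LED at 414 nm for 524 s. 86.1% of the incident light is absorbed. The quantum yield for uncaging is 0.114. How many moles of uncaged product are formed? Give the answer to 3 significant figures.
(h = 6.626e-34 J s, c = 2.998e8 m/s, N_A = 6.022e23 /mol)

2.62e-6 mol

Photon energy at 414 nm: hc/λ = (6.626e-34)(2.998e8)/(414e-9) = 4.798e-19 J.
Energy delivered: (14.7 mW)(524 s) = 7.703 J.
Photons incident: 7.703 / 4.798e-19 = 1.605e19, i.e. 1.605e19/6.022e23 = 2.665e-5 mol.
Photons absorbed: 0.861 × 2.665e-5 = 2.295e-5 mol.
Product: Φ × n_abs = 0.114 × 2.295e-5 = 2.616e-6 mol.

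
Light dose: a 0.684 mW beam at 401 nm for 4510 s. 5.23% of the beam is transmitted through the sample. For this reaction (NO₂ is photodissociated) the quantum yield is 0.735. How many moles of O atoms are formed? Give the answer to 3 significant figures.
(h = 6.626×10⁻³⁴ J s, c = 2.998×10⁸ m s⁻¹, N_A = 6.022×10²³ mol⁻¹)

Photon energy at 401 nm: hc/λ = (6.626×10⁻³⁴)(2.998×10⁸)/(401×10⁻⁹) = 4.954×10⁻¹⁹ J.
Energy delivered: (0.684 mW)(4510 s) = 3.085 J.
Photons incident: 3.085 / 4.954×10⁻¹⁹ = 6.227×10¹⁸, i.e. 6.227×10¹⁸/6.022×10²³ = 1.034×10⁻⁵ mol.
Fraction absorbed: 1 − 5.23/100 = 0.9477.
Photons absorbed: 0.9477 × 1.034×10⁻⁵ = 9.799×10⁻⁶ mol.
Product: Φ × n_abs = 0.735 × 9.799×10⁻⁶ = 7.202×10⁻⁶ mol.

7.20×10⁻⁶ mol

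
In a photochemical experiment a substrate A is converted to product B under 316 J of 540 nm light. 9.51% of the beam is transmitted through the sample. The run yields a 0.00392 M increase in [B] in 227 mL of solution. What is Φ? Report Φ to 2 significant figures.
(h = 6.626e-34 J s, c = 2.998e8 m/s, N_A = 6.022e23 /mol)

Product: (0.00392 M)(0.227 L) = 8.898e-4 mol.
Photon energy at 540 nm: hc/λ = (6.626e-34)(2.998e8)/(540e-9) = 3.679e-19 J.
Photons incident: 316 / 3.679e-19 = 8.589e20, i.e. 8.589e20/6.022e23 = 0.001426 mol.
Fraction absorbed: 1 − 9.51/100 = 0.9049.
Photons absorbed: 0.9049 × 0.001426 = 0.001290 mol.
Φ = 8.898e-4 mol / 0.001290 mol photons = 0.69.

Φ = 0.69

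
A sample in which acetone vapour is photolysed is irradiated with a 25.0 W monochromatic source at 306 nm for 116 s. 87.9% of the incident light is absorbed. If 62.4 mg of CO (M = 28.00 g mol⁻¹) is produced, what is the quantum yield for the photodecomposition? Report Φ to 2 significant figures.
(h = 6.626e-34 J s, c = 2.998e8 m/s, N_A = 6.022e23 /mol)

Φ = 0.34

Product: 62.4 mg / 28.00 g mol⁻¹ = 0.002229 mol.
Photon energy at 306 nm: hc/λ = (6.626e-34)(2.998e8)/(306e-9) = 6.492e-19 J.
Energy delivered: (25.0 W)(116 s) = 2900 J.
Photons incident: 2900 / 6.492e-19 = 4.467e21, i.e. 4.467e21/6.022e23 = 0.007418 mol.
Photons absorbed: 0.879 × 0.007418 = 0.006520 mol.
Φ = 0.002229 mol / 0.006520 mol photons = 0.34.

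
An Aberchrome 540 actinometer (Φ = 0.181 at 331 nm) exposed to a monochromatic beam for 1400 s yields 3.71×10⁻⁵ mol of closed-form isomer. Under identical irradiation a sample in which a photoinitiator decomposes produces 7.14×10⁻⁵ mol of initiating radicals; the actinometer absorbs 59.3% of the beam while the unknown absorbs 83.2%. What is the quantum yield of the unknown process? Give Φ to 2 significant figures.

Photons absorbed by the actinometer: 3.71×10⁻⁵ / 0.181 = 2.050×10⁻⁴ mol.
Incident flux: 2.050×10⁻⁴ / 0.593 = 3.457×10⁻⁴ einstein.
Absorbed by unknown: 0.832 × 3.457×10⁻⁴ = 2.876×10⁻⁴ mol.
Φ(unknown) = 7.14×10⁻⁵ / 2.876×10⁻⁴ = 0.25.

Φ = 0.25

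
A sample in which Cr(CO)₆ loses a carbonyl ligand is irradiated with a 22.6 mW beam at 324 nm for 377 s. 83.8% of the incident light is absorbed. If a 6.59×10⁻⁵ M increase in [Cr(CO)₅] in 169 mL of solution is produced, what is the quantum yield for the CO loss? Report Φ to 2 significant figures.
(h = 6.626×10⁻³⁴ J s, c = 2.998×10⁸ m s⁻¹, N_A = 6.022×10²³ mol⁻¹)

Φ = 0.58

Product: (6.59×10⁻⁵ M)(0.169 L) = 1.114×10⁻⁵ mol.
Photon energy at 324 nm: hc/λ = (6.626×10⁻³⁴)(2.998×10⁸)/(324×10⁻⁹) = 6.131×10⁻¹⁹ J.
Energy delivered: (22.6 mW)(377 s) = 8.520 J.
Photons incident: 8.520 / 6.131×10⁻¹⁹ = 1.390×10¹⁹, i.e. 1.390×10¹⁹/6.022×10²³ = 2.308×10⁻⁵ mol.
Photons absorbed: 0.838 × 2.308×10⁻⁵ = 1.934×10⁻⁵ mol.
Φ = 1.114×10⁻⁵ mol / 1.934×10⁻⁵ mol photons = 0.58.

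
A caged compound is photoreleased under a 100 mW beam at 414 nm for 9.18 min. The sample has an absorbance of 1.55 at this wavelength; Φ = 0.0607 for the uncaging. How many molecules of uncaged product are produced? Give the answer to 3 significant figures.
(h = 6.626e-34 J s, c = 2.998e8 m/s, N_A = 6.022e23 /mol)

Photon energy at 414 nm: hc/λ = (6.626e-34)(2.998e8)/(414e-9) = 4.798e-19 J.
Energy delivered: (100 mW)(550.8 s) = 55.08 J.
Photons incident: 55.08 / 4.798e-19 = 1.148e20, i.e. 1.148e20/6.022e23 = 1.906e-4 mol.
Fraction absorbed: 1 − 10^(−1.55) = 0.9718.
Photons absorbed: 0.9718 × 1.906e-4 = 1.852e-4 mol.
Product: Φ × n_abs = 0.0607 × 1.852e-4 = 1.124e-5 mol.
As a count: 1.124e-5 × 6.022e23 = 6.77e18.

6.77e18 molecules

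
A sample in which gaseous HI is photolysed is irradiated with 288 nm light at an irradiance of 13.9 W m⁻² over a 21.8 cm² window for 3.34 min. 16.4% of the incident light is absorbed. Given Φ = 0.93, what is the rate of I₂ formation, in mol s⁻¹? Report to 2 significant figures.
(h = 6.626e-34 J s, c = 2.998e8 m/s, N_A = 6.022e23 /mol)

1.1e-8 mol s⁻¹

Photon energy at 288 nm: hc/λ = (6.626e-34)(2.998e8)/(288e-9) = 6.897e-19 J.
Energy delivered: (13.9 W m⁻²)(21.8e-4 m²)(200.4 s) = 6.073 J.
Photons incident: 6.073 / 6.897e-19 = 8.805e18, i.e. 8.805e18/6.022e23 = 1.462e-5 mol.
Photons absorbed: 0.164 × 1.462e-5 = 2.398e-6 mol.
Product formed: 0.93 × 2.398e-6 = 2.230e-6 mol.
Rate: 2.230e-6 / 200.4 s = 1.1e-8 mol s⁻¹.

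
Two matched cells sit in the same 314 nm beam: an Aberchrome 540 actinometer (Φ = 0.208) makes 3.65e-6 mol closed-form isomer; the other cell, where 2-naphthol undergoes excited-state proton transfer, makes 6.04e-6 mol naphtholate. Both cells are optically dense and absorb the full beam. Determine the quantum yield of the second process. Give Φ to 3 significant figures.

Photons absorbed by the actinometer: 3.65e-6 / 0.208 = 1.755e-5 mol.
Φ(unknown) = 6.04e-6 / 1.755e-5 = 0.344.

Φ = 0.344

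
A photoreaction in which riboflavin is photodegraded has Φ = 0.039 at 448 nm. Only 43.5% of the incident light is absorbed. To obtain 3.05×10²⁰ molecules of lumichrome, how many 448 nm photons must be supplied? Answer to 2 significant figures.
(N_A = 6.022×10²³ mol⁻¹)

1.8×10²² photons

Product: 3.05×10²⁰ / 6.022×10²³ = 5.065×10⁻⁴ mol.
Photons that must be absorbed: 5.065×10⁻⁴ / 0.039 = 0.01299 mol.
Incident photons needed: 0.01299 / 0.435 = 0.02986 mol.
Photon count: 0.02986 × 6.022×10²³ = 1.8×10²².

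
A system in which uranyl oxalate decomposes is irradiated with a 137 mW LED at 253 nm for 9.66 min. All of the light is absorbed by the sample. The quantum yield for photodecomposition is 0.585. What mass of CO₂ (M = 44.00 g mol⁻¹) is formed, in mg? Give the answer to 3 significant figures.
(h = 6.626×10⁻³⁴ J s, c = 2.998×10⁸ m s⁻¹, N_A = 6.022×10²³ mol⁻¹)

4.32 mg

Photon energy at 253 nm: hc/λ = (6.626×10⁻³⁴)(2.998×10⁸)/(253×10⁻⁹) = 7.852×10⁻¹⁹ J.
Energy delivered: (137 mW)(579.6 s) = 79.41 J.
Photons incident: 79.41 / 7.852×10⁻¹⁹ = 1.011×10²⁰, i.e. 1.011×10²⁰/6.022×10²³ = 1.679×10⁻⁴ mol.
Product: Φ × n_abs = 0.585 × 1.679×10⁻⁴ = 9.822×10⁻⁵ mol.
Mass: 9.822×10⁻⁵ × 44.00 = 0.004322 g = 4.32 mg.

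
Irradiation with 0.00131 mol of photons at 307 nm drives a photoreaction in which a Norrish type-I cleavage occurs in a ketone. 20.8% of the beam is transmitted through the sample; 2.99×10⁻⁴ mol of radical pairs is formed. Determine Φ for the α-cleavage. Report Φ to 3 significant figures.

Fraction absorbed: 1 − 20.8/100 = 0.7920.
Photons absorbed: 0.7920 × 0.00131 = 0.001038 mol.
Φ = 2.99×10⁻⁴ mol / 0.001038 mol photons = 0.288.

Φ = 0.288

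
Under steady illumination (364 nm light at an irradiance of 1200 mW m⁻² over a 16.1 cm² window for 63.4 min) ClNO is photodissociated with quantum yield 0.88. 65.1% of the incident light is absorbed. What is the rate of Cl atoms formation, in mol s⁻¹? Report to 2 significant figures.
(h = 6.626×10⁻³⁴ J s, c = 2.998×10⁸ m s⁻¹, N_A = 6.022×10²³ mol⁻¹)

3.4×10⁻⁹ mol s⁻¹

Photon energy at 364 nm: hc/λ = (6.626×10⁻³⁴)(2.998×10⁸)/(364×10⁻⁹) = 5.457×10⁻¹⁹ J.
Energy delivered: (1200 mW m⁻²)(16.1×10⁻⁴ m²)(3804 s) = 7.349 J.
Photons incident: 7.349 / 5.457×10⁻¹⁹ = 1.347×10¹⁹, i.e. 1.347×10¹⁹/6.022×10²³ = 2.237×10⁻⁵ mol.
Photons absorbed: 0.651 × 2.237×10⁻⁵ = 1.456×10⁻⁵ mol.
Product formed: 0.88 × 1.456×10⁻⁵ = 1.281×10⁻⁵ mol.
Rate: 1.281×10⁻⁵ / 3804 s = 3.4×10⁻⁹ mol s⁻¹.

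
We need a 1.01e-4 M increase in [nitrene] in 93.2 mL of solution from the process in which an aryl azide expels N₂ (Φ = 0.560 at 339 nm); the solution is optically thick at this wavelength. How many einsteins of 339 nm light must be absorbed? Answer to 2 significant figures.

1.7e-5 einstein

Product: (1.01e-4 M)(0.0932 L) = 9.413e-6 mol.
Photons that must be absorbed: 9.413e-6 / 0.560 = 1.681e-5 mol.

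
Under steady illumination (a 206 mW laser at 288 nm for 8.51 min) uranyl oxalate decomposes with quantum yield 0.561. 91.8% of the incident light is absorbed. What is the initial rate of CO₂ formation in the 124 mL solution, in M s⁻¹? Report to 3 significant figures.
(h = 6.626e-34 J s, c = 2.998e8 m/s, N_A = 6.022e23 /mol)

Photon energy at 288 nm: hc/λ = (6.626e-34)(2.998e8)/(288e-9) = 6.897e-19 J.
Energy delivered: (206 mW)(510.6 s) = 105.2 J.
Photons incident: 105.2 / 6.897e-19 = 1.525e20, i.e. 1.525e20/6.022e23 = 2.532e-4 mol.
Photons absorbed: 0.918 × 2.532e-4 = 2.324e-4 mol.
Product formed: 0.561 × 2.324e-4 = 1.304e-4 mol.
Rate: 1.304e-4 mol / (510.6 s × 0.124 L) = 2.06e-6 M s⁻¹.

2.06e-6 M s⁻¹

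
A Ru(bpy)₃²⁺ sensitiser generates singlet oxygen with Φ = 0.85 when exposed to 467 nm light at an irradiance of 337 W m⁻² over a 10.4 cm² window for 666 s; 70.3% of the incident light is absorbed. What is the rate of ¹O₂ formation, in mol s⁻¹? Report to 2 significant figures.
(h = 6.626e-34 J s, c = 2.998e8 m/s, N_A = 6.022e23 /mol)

8.2e-7 mol s⁻¹

Photon energy at 467 nm: hc/λ = (6.626e-34)(2.998e8)/(467e-9) = 4.254e-19 J.
Energy delivered: (337 W m⁻²)(10.4e-4 m²)(666 s) = 233.4 J.
Photons incident: 233.4 / 4.254e-19 = 5.487e20, i.e. 5.487e20/6.022e23 = 9.112e-4 mol.
Photons absorbed: 0.703 × 9.112e-4 = 6.406e-4 mol.
Product formed: 0.85 × 6.406e-4 = 5.445e-4 mol.
Rate: 5.445e-4 / 666 s = 8.2e-7 mol s⁻¹.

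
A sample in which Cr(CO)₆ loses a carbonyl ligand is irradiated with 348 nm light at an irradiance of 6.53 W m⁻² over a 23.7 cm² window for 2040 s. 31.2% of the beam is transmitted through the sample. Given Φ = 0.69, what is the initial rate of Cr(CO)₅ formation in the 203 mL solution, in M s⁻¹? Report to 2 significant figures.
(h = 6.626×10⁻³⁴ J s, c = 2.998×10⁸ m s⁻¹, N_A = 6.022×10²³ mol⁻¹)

1.1×10⁻⁷ M s⁻¹

Photon energy at 348 nm: hc/λ = (6.626×10⁻³⁴)(2.998×10⁸)/(348×10⁻⁹) = 5.708×10⁻¹⁹ J.
Energy delivered: (6.53 W m⁻²)(23.7×10⁻⁴ m²)(2040 s) = 31.57 J.
Photons incident: 31.57 / 5.708×10⁻¹⁹ = 5.531×10¹⁹, i.e. 5.531×10¹⁹/6.022×10²³ = 9.185×10⁻⁵ mol.
Fraction absorbed: 1 − 31.2/100 = 0.6880.
Photons absorbed: 0.6880 × 9.185×10⁻⁵ = 6.319×10⁻⁵ mol.
Product formed: 0.69 × 6.319×10⁻⁵ = 4.360×10⁻⁵ mol.
Rate: 4.360×10⁻⁵ mol / (2040 s × 0.203 L) = 1.1×10⁻⁷ M s⁻¹.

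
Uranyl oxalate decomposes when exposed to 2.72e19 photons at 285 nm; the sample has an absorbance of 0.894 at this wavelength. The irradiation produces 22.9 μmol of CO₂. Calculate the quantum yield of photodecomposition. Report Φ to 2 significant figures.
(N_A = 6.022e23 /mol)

Product: 22.9 μmol = 2.29e-5 mol.
Moles of photons: 2.72e19 / 6.022e23 = 4.517e-5 mol.
Fraction absorbed: 1 − 10^(−0.894) = 0.8724.
Photons absorbed: 0.8724 × 4.517e-5 = 3.941e-5 mol.
Φ = 2.29e-5 mol / 3.941e-5 mol photons = 0.58.

Φ = 0.58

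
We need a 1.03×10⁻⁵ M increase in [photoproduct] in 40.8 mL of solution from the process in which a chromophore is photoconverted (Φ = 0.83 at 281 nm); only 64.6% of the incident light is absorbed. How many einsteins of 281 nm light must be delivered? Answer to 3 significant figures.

7.84×10⁻⁷ einstein

Product: (1.03×10⁻⁵ M)(0.0408 L) = 4.202×10⁻⁷ mol.
Photons that must be absorbed: 4.202×10⁻⁷ / 0.83 = 5.063×10⁻⁷ mol.
Incident photons needed: 5.063×10⁻⁷ / 0.646 = 7.837×10⁻⁷ mol.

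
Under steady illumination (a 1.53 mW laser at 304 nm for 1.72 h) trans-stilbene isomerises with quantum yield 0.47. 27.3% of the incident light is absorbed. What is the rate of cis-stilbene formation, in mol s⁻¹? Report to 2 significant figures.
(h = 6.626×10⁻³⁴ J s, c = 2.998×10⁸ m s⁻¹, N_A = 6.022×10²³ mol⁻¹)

Photon energy at 304 nm: hc/λ = (6.626×10⁻³⁴)(2.998×10⁸)/(304×10⁻⁹) = 6.534×10⁻¹⁹ J.
Energy delivered: (1.53 mW)(6192 s) = 9.474 J.
Photons incident: 9.474 / 6.534×10⁻¹⁹ = 1.450×10¹⁹, i.e. 1.450×10¹⁹/6.022×10²³ = 2.408×10⁻⁵ mol.
Photons absorbed: 0.273 × 2.408×10⁻⁵ = 6.574×10⁻⁶ mol.
Product formed: 0.47 × 6.574×10⁻⁶ = 3.090×10⁻⁶ mol.
Rate: 3.090×10⁻⁶ / 6192 s = 5.0×10⁻¹⁰ mol s⁻¹.

5.0×10⁻¹⁰ mol s⁻¹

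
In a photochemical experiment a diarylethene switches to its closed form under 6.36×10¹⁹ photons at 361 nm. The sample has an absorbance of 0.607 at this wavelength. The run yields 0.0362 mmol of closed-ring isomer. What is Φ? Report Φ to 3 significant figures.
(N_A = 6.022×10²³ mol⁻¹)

Product: 0.0362 mmol = 3.62×10⁻⁵ mol.
Moles of photons: 6.36×10¹⁹ / 6.022×10²³ = 1.056×10⁻⁴ mol.
Fraction absorbed: 1 − 10^(−0.607) = 0.7528.
Photons absorbed: 0.7528 × 1.056×10⁻⁴ = 7.950×10⁻⁵ mol.
Φ = 3.62×10⁻⁵ mol / 7.950×10⁻⁵ mol photons = 0.455.

Φ = 0.455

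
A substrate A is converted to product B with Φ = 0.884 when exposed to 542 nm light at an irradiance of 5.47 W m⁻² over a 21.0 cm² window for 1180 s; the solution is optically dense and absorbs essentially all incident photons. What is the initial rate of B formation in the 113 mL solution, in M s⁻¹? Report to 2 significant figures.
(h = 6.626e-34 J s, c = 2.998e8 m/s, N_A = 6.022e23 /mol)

4.1e-7 M s⁻¹

Photon energy at 542 nm: hc/λ = (6.626e-34)(2.998e8)/(542e-9) = 3.665e-19 J.
Energy delivered: (5.47 W m⁻²)(21.0e-4 m²)(1180 s) = 13.55 J.
Photons incident: 13.55 / 3.665e-19 = 3.697e19, i.e. 3.697e19/6.022e23 = 6.139e-5 mol.
Product formed: 0.884 × 6.139e-5 = 5.427e-5 mol.
Rate: 5.427e-5 mol / (1180 s × 0.113 L) = 4.1e-7 M s⁻¹.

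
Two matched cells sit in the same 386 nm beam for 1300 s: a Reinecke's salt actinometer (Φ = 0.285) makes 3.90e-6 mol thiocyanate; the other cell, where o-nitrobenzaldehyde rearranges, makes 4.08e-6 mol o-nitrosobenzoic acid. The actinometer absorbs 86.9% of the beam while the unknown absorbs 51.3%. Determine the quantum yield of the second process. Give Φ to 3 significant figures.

Photons absorbed by the actinometer: 3.90e-6 / 0.285 = 1.368e-5 mol.
Incident flux: 1.368e-5 / 0.869 = 1.574e-5 einstein.
Absorbed by unknown: 0.513 × 1.574e-5 = 8.075e-6 mol.
Φ(unknown) = 4.08e-6 / 8.075e-6 = 0.505.

Φ = 0.505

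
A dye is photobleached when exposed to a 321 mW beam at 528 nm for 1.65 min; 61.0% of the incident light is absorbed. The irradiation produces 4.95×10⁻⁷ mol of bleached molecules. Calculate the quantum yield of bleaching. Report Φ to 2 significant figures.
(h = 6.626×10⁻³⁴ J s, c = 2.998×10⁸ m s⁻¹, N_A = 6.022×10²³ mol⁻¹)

Photon energy at 528 nm: hc/λ = (6.626×10⁻³⁴)(2.998×10⁸)/(528×10⁻⁹) = 3.762×10⁻¹⁹ J.
Energy delivered: (321 mW)(99 s) = 31.78 J.
Photons incident: 31.78 / 3.762×10⁻¹⁹ = 8.448×10¹⁹, i.e. 8.448×10¹⁹/6.022×10²³ = 1.403×10⁻⁴ mol.
Photons absorbed: 0.610 × 1.403×10⁻⁴ = 8.558×10⁻⁵ mol.
Φ = 4.95×10⁻⁷ mol / 8.558×10⁻⁵ mol photons = 0.0058.

Φ = 0.0058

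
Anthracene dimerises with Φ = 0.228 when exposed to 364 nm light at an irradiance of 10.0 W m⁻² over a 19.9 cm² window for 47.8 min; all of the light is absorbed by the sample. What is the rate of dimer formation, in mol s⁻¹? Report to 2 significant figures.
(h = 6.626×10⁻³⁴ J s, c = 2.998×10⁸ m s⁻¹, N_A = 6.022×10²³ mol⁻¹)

1.4×10⁻⁸ mol s⁻¹

Photon energy at 364 nm: hc/λ = (6.626×10⁻³⁴)(2.998×10⁸)/(364×10⁻⁹) = 5.457×10⁻¹⁹ J.
Energy delivered: (10.0 W m⁻²)(19.9×10⁻⁴ m²)(2868 s) = 57.07 J.
Photons incident: 57.07 / 5.457×10⁻¹⁹ = 1.046×10²⁰, i.e. 1.046×10²⁰/6.022×10²³ = 1.737×10⁻⁴ mol.
Product formed: 0.228 × 1.737×10⁻⁴ = 3.960×10⁻⁵ mol.
Rate: 3.960×10⁻⁵ / 2868 s = 1.4×10⁻⁸ mol s⁻¹.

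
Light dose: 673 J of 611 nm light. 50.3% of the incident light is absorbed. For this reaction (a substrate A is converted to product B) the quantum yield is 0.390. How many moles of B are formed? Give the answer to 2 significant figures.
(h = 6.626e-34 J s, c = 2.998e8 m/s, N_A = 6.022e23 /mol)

6.7e-4 mol

Photon energy at 611 nm: hc/λ = (6.626e-34)(2.998e8)/(611e-9) = 3.251e-19 J.
Photons incident: 673 / 3.251e-19 = 2.070e21, i.e. 2.070e21/6.022e23 = 0.003437 mol.
Photons absorbed: 0.503 × 0.003437 = 0.001729 mol.
Product: Φ × n_abs = 0.390 × 0.001729 = 6.743e-4 mol.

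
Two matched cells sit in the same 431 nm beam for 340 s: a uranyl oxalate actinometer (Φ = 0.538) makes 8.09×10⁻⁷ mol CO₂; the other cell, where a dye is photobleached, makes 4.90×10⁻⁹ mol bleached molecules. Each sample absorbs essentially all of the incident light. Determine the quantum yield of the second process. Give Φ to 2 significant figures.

Φ = 0.0033

Photons absorbed by the actinometer: 8.09×10⁻⁷ / 0.538 = 1.504×10⁻⁶ mol.
Φ(unknown) = 4.90×10⁻⁹ / 1.504×10⁻⁶ = 0.0033.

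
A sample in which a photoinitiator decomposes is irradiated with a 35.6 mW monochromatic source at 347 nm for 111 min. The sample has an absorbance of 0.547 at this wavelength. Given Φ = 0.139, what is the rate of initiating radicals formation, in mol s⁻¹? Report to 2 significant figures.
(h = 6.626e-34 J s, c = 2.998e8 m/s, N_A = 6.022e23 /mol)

1.0e-8 mol s⁻¹

Photon energy at 347 nm: hc/λ = (6.626e-34)(2.998e8)/(347e-9) = 5.725e-19 J.
Energy delivered: (35.6 mW)(6660 s) = 237.1 J.
Photons incident: 237.1 / 5.725e-19 = 4.141e20, i.e. 4.141e20/6.022e23 = 6.876e-4 mol.
Fraction absorbed: 1 − 10^(−0.547) = 0.7162.
Photons absorbed: 0.7162 × 6.876e-4 = 4.925e-4 mol.
Product formed: 0.139 × 4.925e-4 = 6.846e-5 mol.
Rate: 6.846e-5 / 6660 s = 1.0e-8 mol s⁻¹.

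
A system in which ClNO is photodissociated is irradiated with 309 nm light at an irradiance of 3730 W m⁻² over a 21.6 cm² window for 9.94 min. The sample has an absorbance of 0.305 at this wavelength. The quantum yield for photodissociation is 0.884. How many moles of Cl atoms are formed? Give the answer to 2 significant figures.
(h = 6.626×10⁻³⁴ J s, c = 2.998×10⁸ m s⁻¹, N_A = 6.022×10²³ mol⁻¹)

Photon energy at 309 nm: hc/λ = (6.626×10⁻³⁴)(2.998×10⁸)/(309×10⁻⁹) = 6.429×10⁻¹⁹ J.
Energy delivered: (3730 W m⁻²)(21.6×10⁻⁴ m²)(596.4 s) = 4805 J.
Photons incident: 4805 / 6.429×10⁻¹⁹ = 7.474×10²¹, i.e. 7.474×10²¹/6.022×10²³ = 0.01241 mol.
Fraction absorbed: 1 − 10^(−0.305) = 0.5045.
Photons absorbed: 0.5045 × 0.01241 = 0.006261 mol.
Product: Φ × n_abs = 0.884 × 0.006261 = 0.005535 mol.

0.0055 mol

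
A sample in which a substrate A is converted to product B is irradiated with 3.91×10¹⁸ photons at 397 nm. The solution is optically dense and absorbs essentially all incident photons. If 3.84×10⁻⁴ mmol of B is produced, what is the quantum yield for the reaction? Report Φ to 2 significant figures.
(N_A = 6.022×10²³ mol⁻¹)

Φ = 0.059

Product: 3.84×10⁻⁴ mmol = 3.84×10⁻⁷ mol.
Moles of photons: 3.91×10¹⁸ / 6.022×10²³ = 6.493×10⁻⁶ mol.
Φ = 3.84×10⁻⁷ mol / 6.493×10⁻⁶ mol photons = 0.059.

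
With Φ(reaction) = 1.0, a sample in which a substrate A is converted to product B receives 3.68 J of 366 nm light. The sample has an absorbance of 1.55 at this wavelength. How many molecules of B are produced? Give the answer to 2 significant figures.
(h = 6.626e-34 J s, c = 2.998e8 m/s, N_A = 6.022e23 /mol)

6.6e18 molecules

Photon energy at 366 nm: hc/λ = (6.626e-34)(2.998e8)/(366e-9) = 5.428e-19 J.
Photons incident: 3.68 / 5.428e-19 = 6.780e18, i.e. 6.780e18/6.022e23 = 1.126e-5 mol.
Fraction absorbed: 1 − 10^(−1.55) = 0.9718.
Photons absorbed: 0.9718 × 1.126e-5 = 1.094e-5 mol.
Product: Φ × n_abs = 1.0 × 1.094e-5 = 1.094e-5 mol.
As a count: 1.094e-5 × 6.022e23 = 6.6e18.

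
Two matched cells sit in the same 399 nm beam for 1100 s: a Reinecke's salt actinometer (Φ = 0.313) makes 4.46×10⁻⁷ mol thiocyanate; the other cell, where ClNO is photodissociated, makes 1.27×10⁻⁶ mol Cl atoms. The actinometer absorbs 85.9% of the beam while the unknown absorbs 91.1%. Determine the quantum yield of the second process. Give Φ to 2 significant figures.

Photons absorbed by the actinometer: 4.46×10⁻⁷ / 0.313 = 1.425×10⁻⁶ mol.
Incident flux: 1.425×10⁻⁶ / 0.859 = 1.659×10⁻⁶ einstein.
Absorbed by unknown: 0.911 × 1.659×10⁻⁶ = 1.511×10⁻⁶ mol.
Φ(unknown) = 1.27×10⁻⁶ / 1.511×10⁻⁶ = 0.84.

Φ = 0.84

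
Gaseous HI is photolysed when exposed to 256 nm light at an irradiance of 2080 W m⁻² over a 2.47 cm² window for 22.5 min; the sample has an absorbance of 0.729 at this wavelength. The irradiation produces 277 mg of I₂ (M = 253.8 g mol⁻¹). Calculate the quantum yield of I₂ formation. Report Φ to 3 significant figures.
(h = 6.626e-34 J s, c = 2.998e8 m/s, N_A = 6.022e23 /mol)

Φ = 0.904

Product: 277 mg / 253.8 g mol⁻¹ = 0.001091 mol.
Photon energy at 256 nm: hc/λ = (6.626e-34)(2.998e8)/(256e-9) = 7.760e-19 J.
Energy delivered: (2080 W m⁻²)(2.47e-4 m²)(1350 s) = 693.6 J.
Photons incident: 693.6 / 7.760e-19 = 8.938e20, i.e. 8.938e20/6.022e23 = 0.001484 mol.
Fraction absorbed: 1 − 10^(−0.729) = 0.8134.
Photons absorbed: 0.8134 × 0.001484 = 0.001207 mol.
Φ = 0.001091 mol / 0.001207 mol photons = 0.904.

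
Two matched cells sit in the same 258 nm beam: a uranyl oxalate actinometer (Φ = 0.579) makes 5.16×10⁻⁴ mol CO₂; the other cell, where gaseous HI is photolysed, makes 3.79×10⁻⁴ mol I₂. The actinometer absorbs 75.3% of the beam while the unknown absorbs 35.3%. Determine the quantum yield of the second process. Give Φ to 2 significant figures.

Photons absorbed by the actinometer: 5.16×10⁻⁴ / 0.579 = 8.912×10⁻⁴ mol.
Incident flux: 8.912×10⁻⁴ / 0.753 = 0.001184 einstein.
Absorbed by unknown: 0.353 × 0.001184 = 4.180×10⁻⁴ mol.
Φ(unknown) = 3.79×10⁻⁴ / 4.180×10⁻⁴ = 0.91.

Φ = 0.91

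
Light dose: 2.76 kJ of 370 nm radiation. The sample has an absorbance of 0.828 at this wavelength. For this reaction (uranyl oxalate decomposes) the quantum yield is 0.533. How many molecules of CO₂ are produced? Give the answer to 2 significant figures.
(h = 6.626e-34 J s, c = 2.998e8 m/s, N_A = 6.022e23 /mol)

Photon energy at 370 nm: hc/λ = (6.626e-34)(2.998e8)/(370e-9) = 5.369e-19 J.
Incident energy: 2.76 kJ = 2760 J.
Photons incident: 2760 / 5.369e-19 = 5.141e21, i.e. 5.141e21/6.022e23 = 0.008537 mol.
Fraction absorbed: 1 − 10^(−0.828) = 0.8514.
Photons absorbed: 0.8514 × 0.008537 = 0.007268 mol.
Product: Φ × n_abs = 0.533 × 0.007268 = 0.003874 mol.
As a count: 0.003874 × 6.022e23 = 2.3e21.

2.3e21 molecules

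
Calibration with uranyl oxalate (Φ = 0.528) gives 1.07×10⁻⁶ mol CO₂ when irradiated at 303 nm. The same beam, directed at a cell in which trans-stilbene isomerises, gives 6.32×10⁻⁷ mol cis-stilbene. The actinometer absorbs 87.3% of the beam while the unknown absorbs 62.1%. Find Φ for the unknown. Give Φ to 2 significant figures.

Φ = 0.44

Photons absorbed by the actinometer: 1.07×10⁻⁶ / 0.528 = 2.027×10⁻⁶ mol.
Incident flux: 2.027×10⁻⁶ / 0.873 = 2.322×10⁻⁶ einstein.
Absorbed by unknown: 0.621 × 2.322×10⁻⁶ = 1.442×10⁻⁶ mol.
Φ(unknown) = 6.32×10⁻⁷ / 1.442×10⁻⁶ = 0.44.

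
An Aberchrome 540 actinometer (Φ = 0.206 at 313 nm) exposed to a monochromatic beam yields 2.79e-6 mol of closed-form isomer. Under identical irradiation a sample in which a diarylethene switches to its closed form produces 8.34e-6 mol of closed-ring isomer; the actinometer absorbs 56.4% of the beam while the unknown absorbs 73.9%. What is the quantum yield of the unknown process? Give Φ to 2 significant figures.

Φ = 0.47

Photons absorbed by the actinometer: 2.79e-6 / 0.206 = 1.354e-5 mol.
Incident flux: 1.354e-5 / 0.564 = 2.401e-5 einstein.
Absorbed by unknown: 0.739 × 2.401e-5 = 1.774e-5 mol.
Φ(unknown) = 8.34e-6 / 1.774e-5 = 0.47.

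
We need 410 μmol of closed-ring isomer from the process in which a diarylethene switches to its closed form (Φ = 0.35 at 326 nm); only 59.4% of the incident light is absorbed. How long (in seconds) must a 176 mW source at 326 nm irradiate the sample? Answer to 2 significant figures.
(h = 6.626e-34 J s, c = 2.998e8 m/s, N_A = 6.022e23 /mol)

t ≈ 4100 s

Product: 410 μmol = 4.10e-4 mol.
Photons that must be absorbed: 4.10e-4 / 0.35 = 0.001171 mol.
Incident photons needed: 0.001171 / 0.594 = 0.001971 mol.
Photon energy: hc/λ = 6.093e-19 J; per mole, 3.669e5 J mol⁻¹.
Energy required: 0.001971 × 3.669e5 = 723.2 J.
Time: 723.2 J / 0.176 W = 4100 s.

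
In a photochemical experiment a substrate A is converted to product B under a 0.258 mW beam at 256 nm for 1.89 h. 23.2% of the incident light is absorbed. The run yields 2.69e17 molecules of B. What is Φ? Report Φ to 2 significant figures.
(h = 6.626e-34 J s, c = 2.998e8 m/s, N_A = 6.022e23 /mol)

Φ = 0.51

Product: 2.69e17 / 6.022e23 = 4.467e-7 mol.
Photon energy at 256 nm: hc/λ = (6.626e-34)(2.998e8)/(256e-9) = 7.760e-19 J.
Energy delivered: (0.258 mW)(6804 s) = 1.755 J.
Photons incident: 1.755 / 7.760e-19 = 2.262e18, i.e. 2.262e18/6.022e23 = 3.756e-6 mol.
Photons absorbed: 0.232 × 3.756e-6 = 8.714e-7 mol.
Φ = 4.467e-7 mol / 8.714e-7 mol photons = 0.51.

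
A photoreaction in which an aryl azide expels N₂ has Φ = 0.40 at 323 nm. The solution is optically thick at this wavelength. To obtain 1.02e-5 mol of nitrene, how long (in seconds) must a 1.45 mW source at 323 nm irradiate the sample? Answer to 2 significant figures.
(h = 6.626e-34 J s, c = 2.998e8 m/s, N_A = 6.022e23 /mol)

Photons that must be absorbed: 1.02e-5 / 0.40 = 2.550e-5 mol.
Photon energy: hc/λ = 6.150e-19 J; per mole, 3.704e5 J mol⁻¹.
Energy required: 2.550e-5 × 3.704e5 = 9.445 J.
Time: 9.445 J / 0.00145 W = 6500 s.

t ≈ 6500 s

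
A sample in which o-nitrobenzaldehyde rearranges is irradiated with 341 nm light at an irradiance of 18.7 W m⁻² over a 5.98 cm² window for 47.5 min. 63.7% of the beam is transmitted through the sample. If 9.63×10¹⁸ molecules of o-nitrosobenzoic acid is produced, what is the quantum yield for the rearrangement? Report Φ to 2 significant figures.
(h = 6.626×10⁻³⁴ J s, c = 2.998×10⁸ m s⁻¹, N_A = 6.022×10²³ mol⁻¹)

Φ = 0.48

Product: 9.63×10¹⁸ / 6.022×10²³ = 1.599×10⁻⁵ mol.
Photon energy at 341 nm: hc/λ = (6.626×10⁻³⁴)(2.998×10⁸)/(341×10⁻⁹) = 5.825×10⁻¹⁹ J.
Energy delivered: (18.7 W m⁻²)(5.98×10⁻⁴ m²)(2850 s) = 31.87 J.
Photons incident: 31.87 / 5.825×10⁻¹⁹ = 5.471×10¹⁹, i.e. 5.471×10¹⁹/6.022×10²³ = 9.085×10⁻⁵ mol.
Fraction absorbed: 1 − 63.7/100 = 0.3630.
Photons absorbed: 0.3630 × 9.085×10⁻⁵ = 3.298×10⁻⁵ mol.
Φ = 1.599×10⁻⁵ mol / 3.298×10⁻⁵ mol photons = 0.48.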